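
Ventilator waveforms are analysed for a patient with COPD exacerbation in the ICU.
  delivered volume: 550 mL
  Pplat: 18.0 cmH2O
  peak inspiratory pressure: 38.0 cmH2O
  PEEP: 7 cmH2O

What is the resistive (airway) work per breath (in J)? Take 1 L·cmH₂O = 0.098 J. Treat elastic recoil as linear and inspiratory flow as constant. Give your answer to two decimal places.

1.08

With constant inspiratory flow the resistive pressure is constant at PIP − Pplat = 38.0 − 18.0 = 20.0 cmH2O, so resistive work = 20.0 × 0.550 = 11.0 L·cmH2O.
× 0.098 J/(L·cmH2O) → 1.078 J.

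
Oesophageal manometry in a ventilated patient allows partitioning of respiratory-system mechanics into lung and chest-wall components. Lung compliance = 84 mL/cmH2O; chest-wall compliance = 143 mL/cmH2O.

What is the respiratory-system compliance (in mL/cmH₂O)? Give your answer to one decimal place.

52.9

Lung and chest wall are elastances in series: 1/Crs = 1/CL + 1/Ccw.
1/Crs = 1/84 + 1/143 = 0.0189.
Crs = 52.91 mL/cmH2O.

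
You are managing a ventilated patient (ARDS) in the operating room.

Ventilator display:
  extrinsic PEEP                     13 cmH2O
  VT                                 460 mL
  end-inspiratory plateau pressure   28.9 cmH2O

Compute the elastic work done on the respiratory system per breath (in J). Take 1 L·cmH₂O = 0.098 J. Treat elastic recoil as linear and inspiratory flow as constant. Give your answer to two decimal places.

Elastic work ≈ ½ × (Pplat − PEEP) × Vt = 0.5 × (28.9 − 13) × 0.460 L = 0.5 × 15.9 × 0.460 = 3.657 L·cmH2O.
× 0.098 J/(L·cmH2O) → 0.3584 J.

0.36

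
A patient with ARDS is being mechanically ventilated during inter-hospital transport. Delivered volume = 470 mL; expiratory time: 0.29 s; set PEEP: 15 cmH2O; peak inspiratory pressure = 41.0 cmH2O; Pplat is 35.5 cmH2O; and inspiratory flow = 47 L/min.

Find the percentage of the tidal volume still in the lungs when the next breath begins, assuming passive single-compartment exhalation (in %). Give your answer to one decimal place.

Flow: 47 L/min ÷ 60 = 0.7833 L/s.
R = (PIP − Pplat)/V̇ = (41.0 − 35.5) / 0.7833 = 5.5/0.7833 = 7.022 cmH2O·s/L.
C = Vt/(Pplat − PEEP) = 470.0 / (35.5 − 15) = 470.0/20.5 = 22.927 mL/cmH2O.
τ = R × C = 7.022 × 0.02293 L/cmH2O = 0.161 s.
Fraction remaining at end-expiration = e^(−Te/τ) = e^(−0.29/0.161) = 0.1651 → 16.51%.

16.5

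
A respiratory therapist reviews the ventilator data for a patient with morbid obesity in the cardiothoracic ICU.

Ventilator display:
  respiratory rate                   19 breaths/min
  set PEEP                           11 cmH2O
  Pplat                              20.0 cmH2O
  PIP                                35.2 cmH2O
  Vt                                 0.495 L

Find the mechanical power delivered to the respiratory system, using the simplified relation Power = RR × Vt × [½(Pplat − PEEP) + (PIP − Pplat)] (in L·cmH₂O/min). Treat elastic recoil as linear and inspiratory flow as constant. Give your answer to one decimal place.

Per-breath work = Vt × [½(Pplat−PEEP) + (PIP−Pplat)] = 0.495 × [0.5×9.0 + 15.2] = 0.495 × 19.7 = 9.752 L·cmH2O.
Power = 19 × 9.752 = 185.29 L·cmH2O/min.

185.3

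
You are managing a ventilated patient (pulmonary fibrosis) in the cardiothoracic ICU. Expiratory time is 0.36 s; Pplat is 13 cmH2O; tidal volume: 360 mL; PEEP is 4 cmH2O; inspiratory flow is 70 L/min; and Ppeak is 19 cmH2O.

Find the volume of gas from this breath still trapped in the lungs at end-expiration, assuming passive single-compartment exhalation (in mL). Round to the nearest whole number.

63

Flow: 70 L/min ÷ 60 = 1.1667 L/s.
R = (PIP − Pplat)/V̇ = (19 − 13) / 1.1667 = 6.0/1.1667 = 5.143 cmH2O·s/L.
C = Vt/(Pplat − PEEP) = 360.0 / (13 − 4) = 360.0/9.0 = 40.0 mL/cmH2O.
τ = R × C = 5.143 × 0.04 L/cmH2O = 0.2057 s.
Fraction remaining = e^(−Te/τ) = e^(−0.36/0.2057) = 0.1738.
Trapped volume = 360.0 × 0.1738 = 62.568 mL.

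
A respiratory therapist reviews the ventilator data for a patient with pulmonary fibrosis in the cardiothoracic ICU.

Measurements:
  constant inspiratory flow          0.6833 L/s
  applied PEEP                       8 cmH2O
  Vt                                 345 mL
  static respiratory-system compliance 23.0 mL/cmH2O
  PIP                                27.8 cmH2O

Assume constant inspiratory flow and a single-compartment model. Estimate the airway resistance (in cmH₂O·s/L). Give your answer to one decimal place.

7.0

Equation of motion (constant flow): PIP = Vt/C + R·V̇ + PEEP.
R·V̇ = PIP − Vt/C − PEEP = 27.8 − 345/23.0 − 8 = 27.8 − 15.0 − 8 = 4.8 cmH2O.
R = 4.8 / 0.6833 = 7.025 cmH2O·s/L.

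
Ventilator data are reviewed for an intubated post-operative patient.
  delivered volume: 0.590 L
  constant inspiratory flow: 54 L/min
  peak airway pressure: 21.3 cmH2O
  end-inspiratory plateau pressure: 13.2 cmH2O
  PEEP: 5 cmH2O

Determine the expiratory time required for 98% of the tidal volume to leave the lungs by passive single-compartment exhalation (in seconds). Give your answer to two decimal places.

Flow: 54 L/min ÷ 60 = 0.9 L/s.
R = (PIP − Pplat)/V̇ = (21.3 − 13.2) / 0.9 = 8.1/0.9 = 9.0 cmH2O·s/L.
C = Vt/(Pplat − PEEP) = 590.0 / (13.2 − 5) = 590.0/8.2 = 71.951 mL/cmH2O.
τ = R × C = 9.0 × 0.07195 L/cmH2O = 0.6476 s.
t = −τ·ln(1 − 0.98) = −0.6476·ln(0.02) = 2.533 s.

2.53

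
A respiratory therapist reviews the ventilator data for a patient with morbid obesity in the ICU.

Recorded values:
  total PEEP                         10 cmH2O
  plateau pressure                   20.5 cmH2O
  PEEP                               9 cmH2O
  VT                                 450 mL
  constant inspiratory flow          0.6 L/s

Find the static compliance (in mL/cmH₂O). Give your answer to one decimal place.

End-expiratory occlusion gives total PEEP = 10 cmH2O (intrinsic PEEP = 10 − 9 = 1). Use total PEEP for the elastic gradient.
Cstat = Vt / (Pplat − PEEPtotal) = 450 / (20.5 − 10) = 450 / 10.5 = 42.857 mL/cmH2O.

42.9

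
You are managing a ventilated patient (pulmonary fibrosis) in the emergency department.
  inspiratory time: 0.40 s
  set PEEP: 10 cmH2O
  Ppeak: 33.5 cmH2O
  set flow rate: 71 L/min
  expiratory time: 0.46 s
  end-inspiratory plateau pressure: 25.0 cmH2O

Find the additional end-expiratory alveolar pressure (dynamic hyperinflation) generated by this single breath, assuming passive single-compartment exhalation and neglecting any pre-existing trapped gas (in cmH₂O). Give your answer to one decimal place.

2.0

Flow: 71 L/min ÷ 60 = 1.1833 L/s.
Vt = flow × Ti = 1.1833 L/s × 0.40 s × 1000 mL/L = 473.32 mL.
R = (PIP − Pplat)/V̇ = (33.5 − 25.0) / 1.1833 = 8.5/1.1833 = 7.183 cmH2O·s/L.
C = Vt/(Pplat − PEEP) = 473.32 / (25.0 − 10) = 473.32/15.0 = 31.555 mL/cmH2O.
τ = R × C = 7.183 × 0.03156 L/cmH2O = 0.2267 s.
Fraction remaining = e^(−Te/τ) = e^(−0.46/0.2267) = 0.1315; trapped volume = 473.32 × 0.1315 = 62.242 mL.
Additional alveolar pressure from trapping ≈ V_trapped / C = 62.242 / 31.555 = 1.972 cmH2O.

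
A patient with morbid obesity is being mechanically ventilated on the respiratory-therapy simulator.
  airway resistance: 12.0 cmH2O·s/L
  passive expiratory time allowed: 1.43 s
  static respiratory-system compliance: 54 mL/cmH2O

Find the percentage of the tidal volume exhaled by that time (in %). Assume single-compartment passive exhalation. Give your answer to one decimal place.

τ = R × C = 12.0 × 54 mL/cmH2O = 12.0 × 0.054 L/cmH2O = 0.648 s.
Passive exhalation: V(t)/V₀ = e^(−t/τ) = e^(−1.43/0.648) = 0.1101.
Fraction exhaled = 1 − 0.1101 = 0.8899 → 88.99%.

89.0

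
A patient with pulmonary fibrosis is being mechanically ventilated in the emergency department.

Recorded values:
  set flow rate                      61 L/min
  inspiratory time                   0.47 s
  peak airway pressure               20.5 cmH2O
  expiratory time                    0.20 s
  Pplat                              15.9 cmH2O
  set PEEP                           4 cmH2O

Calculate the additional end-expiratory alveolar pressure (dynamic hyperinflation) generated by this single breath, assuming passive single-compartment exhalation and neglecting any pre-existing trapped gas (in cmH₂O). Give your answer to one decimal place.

Flow: 61 L/min ÷ 60 = 1.0167 L/s.
Vt = flow × Ti = 1.0167 L/s × 0.47 s × 1000 mL/L = 477.85 mL.
R = (PIP − Pplat)/V̇ = (20.5 − 15.9) / 1.0167 = 4.6/1.0167 = 4.524 cmH2O·s/L.
C = Vt/(Pplat − PEEP) = 477.85 / (15.9 − 4) = 477.85/11.9 = 40.155 mL/cmH2O.
τ = R × C = 4.524 × 0.04016 L/cmH2O = 0.1817 s.
Fraction remaining = e^(−Te/τ) = e^(−0.20/0.1817) = 0.3326; trapped volume = 477.85 × 0.3326 = 158.93 mL.
Additional alveolar pressure from trapping ≈ V_trapped / C = 158.93 / 40.155 = 3.958 cmH2O.

4.0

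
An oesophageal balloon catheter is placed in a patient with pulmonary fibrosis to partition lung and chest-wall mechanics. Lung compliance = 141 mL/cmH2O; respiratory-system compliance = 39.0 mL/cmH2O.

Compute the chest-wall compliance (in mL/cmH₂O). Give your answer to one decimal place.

53.9

1/Ccw = 1/Crs − 1/CL.
1/Ccw = 1/39.0 − 1/141 = 0.01855.
Ccw = 53.908 mL/cmH2O.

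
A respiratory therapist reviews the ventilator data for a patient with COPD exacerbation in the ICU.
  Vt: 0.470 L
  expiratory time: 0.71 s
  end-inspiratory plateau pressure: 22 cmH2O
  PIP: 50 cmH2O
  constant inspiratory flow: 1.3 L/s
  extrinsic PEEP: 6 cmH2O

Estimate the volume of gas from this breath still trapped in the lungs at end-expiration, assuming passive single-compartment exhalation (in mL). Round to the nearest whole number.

R = (PIP − Pplat)/V̇ = (50 − 22) / 1.3 = 28.0/1.3 = 21.538 cmH2O·s/L.
C = Vt/(Pplat − PEEP) = 470.0 / (22 − 6) = 470.0/16.0 = 29.375 mL/cmH2O.
τ = R × C = 21.538 × 0.02938 L/cmH2O = 0.6328 s.
Fraction remaining = e^(−Te/τ) = e^(−0.71/0.6328) = 0.3256.
Trapped volume = 470.0 × 0.3256 = 153.03 mL.

153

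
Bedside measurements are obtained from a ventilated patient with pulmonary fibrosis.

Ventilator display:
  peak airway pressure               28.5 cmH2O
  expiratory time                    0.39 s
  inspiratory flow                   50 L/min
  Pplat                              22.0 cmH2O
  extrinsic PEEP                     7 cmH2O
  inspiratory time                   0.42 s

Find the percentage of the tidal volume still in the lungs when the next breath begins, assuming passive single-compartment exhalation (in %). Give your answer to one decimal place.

Flow: 50 L/min ÷ 60 = 0.8333 L/s.
Vt = flow × Ti = 0.8333 L/s × 0.42 s × 1000 mL/L = 349.99 mL.
R = (PIP − Pplat)/V̇ = (28.5 − 22.0) / 0.8333 = 6.5/0.8333 = 7.8 cmH2O·s/L.
C = Vt/(Pplat − PEEP) = 349.99 / (22.0 − 7) = 349.99/15.0 = 23.333 mL/cmH2O.
τ = R × C = 7.8 × 0.02333 L/cmH2O = 0.182 s.
Fraction remaining at end-expiration = e^(−Te/τ) = e^(−0.39/0.182) = 0.1173 → 11.73%.

11.7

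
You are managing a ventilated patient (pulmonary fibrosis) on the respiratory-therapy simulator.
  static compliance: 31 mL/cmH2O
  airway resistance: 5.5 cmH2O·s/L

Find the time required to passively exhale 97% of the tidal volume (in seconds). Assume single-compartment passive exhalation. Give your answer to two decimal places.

0.60

τ = R × C = 5.5 × 31 mL/cmH2O = 5.5 × 0.031 L/cmH2O = 0.1705 s.
Exhaled fraction f = 1 − e^(−t/τ) → t = −τ·ln(1 − f) = −0.1705·ln(0.03) = 0.5979 s.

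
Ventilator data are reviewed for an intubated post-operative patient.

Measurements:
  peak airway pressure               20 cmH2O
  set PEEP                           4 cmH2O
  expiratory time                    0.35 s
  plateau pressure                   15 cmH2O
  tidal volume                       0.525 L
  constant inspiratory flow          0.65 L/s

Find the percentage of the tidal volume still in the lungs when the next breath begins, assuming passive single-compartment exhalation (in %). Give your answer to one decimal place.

R = (PIP − Pplat)/V̇ = (20 − 15) / 0.65 = 5.0/0.65 = 7.692 cmH2O·s/L.
C = Vt/(Pplat − PEEP) = 525.0 / (15 − 4) = 525.0/11.0 = 47.727 mL/cmH2O.
τ = R × C = 7.692 × 0.04773 L/cmH2O = 0.3671 s.
Fraction remaining at end-expiration = e^(−Te/τ) = e^(−0.35/0.3671) = 0.3854 → 38.54%.

38.5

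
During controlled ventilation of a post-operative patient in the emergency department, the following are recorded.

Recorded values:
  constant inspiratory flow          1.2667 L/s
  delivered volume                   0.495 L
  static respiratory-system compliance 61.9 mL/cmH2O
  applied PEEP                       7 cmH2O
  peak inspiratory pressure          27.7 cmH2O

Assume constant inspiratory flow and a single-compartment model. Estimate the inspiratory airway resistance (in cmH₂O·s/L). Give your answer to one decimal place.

10.0

Equation of motion (constant flow): PIP = Vt/C + R·V̇ + PEEP.
R·V̇ = PIP − Vt/C − PEEP = 27.7 − 495/61.9 − 7 = 27.7 − 7.997 − 7 = 12.703 cmH2O.
R = 12.703 / 1.2667 = 10.028 cmH2O·s/L.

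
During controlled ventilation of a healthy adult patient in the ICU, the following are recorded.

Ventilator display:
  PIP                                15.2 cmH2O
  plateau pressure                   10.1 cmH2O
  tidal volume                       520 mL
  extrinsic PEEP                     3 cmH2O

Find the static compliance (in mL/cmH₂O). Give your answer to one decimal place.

73.2

Cstat = Vt / (Pplat − PEEP) = 520 / (10.1 − 3) = 520 / 7.1 = 73.239 mL/cmH2O.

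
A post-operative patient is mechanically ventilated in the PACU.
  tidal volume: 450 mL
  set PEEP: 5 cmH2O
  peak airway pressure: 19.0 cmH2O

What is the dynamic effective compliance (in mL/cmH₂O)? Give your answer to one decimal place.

Dynamic compliance = Vt / (PIP − PEEP) = 450 / (19.0 − 5) = 450 / 14.0 = 32.143 mL/cmH2O.

32.1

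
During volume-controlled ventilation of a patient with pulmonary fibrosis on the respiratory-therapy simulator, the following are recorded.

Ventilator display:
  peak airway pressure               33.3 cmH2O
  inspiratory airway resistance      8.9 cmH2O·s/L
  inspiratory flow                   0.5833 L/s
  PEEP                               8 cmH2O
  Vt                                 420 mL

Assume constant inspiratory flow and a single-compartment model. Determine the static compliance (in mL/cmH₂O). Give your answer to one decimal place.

Equation of motion (constant flow): PIP = Vt/C + R·V̇ + PEEP.
Vt/C = PIP − R·V̇ − PEEP = 33.3 − 8.9×0.5833 − 8 = 33.3 − 5.191 − 8 = 20.109 cmH2O.
C = Vt / 20.109 = 420 / 20.109 = 20.886 mL/cmH2O.

20.9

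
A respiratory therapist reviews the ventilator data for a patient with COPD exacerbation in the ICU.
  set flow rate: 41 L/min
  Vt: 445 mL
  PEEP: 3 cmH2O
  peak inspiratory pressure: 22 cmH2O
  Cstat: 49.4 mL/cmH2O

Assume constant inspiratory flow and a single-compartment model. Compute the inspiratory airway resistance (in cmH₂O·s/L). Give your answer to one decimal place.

14.6

Flow: 41 L/min ÷ 60 = 0.6833 L/s.
Equation of motion (constant flow): PIP = Vt/C + R·V̇ + PEEP.
R·V̇ = PIP − Vt/C − PEEP = 22 − 445/49.4 − 3 = 22 − 9.008 − 3 = 9.992 cmH2O.
R = 9.992 / 0.6833 = 14.623 cmH2O·s/L.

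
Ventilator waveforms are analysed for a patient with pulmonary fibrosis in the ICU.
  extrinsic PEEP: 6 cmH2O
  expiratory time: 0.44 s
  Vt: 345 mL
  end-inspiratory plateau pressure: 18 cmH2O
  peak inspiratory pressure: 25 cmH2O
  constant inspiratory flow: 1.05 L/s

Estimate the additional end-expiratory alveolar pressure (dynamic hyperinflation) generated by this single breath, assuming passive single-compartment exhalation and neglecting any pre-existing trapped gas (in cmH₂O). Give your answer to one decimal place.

R = (PIP − Pplat)/V̇ = (25 − 18) / 1.05 = 7.0/1.05 = 6.667 cmH2O·s/L.
C = Vt/(Pplat − PEEP) = 345.0 / (18 − 6) = 345.0/12.0 = 28.75 mL/cmH2O.
τ = R × C = 6.667 × 0.02875 L/cmH2O = 0.1917 s.
Fraction remaining = e^(−Te/τ) = e^(−0.44/0.1917) = 0.1007; trapped volume = 345.0 × 0.1007 = 34.742 mL.
Additional alveolar pressure from trapping ≈ V_trapped / C = 34.742 / 28.75 = 1.208 cmH2O.

1.2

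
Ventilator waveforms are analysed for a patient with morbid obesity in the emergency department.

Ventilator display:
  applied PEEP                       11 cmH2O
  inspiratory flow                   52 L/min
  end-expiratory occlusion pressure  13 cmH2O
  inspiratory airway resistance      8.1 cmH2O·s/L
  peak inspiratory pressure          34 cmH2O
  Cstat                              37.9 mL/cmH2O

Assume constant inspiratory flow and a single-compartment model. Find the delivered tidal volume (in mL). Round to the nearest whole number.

530

Flow: 52 L/min ÷ 60 = 0.8667 L/s.
Total PEEP = 13 cmH2O (set 11 + intrinsic 2); this is the baseline alveolar pressure.
Equation of motion (constant flow): PIP = Vt/C + R·V̇ + PEEP.
Vt/C = PIP − R·V̇ − PEEP = 34 − 7.02 − 13 = 13.98 cmH2O.
Vt = C × 13.98 = 37.9 × 13.98 = 529.84 mL.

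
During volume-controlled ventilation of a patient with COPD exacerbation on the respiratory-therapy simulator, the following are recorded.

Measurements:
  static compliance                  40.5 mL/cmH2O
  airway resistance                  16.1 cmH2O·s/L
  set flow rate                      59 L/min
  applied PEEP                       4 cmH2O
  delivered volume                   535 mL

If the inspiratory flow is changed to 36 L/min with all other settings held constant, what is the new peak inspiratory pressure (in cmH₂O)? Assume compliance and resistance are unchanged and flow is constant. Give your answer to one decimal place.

Flow: 59 L/min ÷ 60 = 0.9833 L/s.
New flow: 36 L/min ÷ 60 = 0.6 L/s.
PIP = Vt/C + R·V̇ + PEEP (constant-flow equation of motion).
Only the resistive term changes: ΔPIP = R × ΔV̇ = 16.1 × (0.6 − 0.9833) = 16.1 × -0.3833 = -6.171 cmH2O.
Original PIP = 535/40.5 + 16.1×0.9833 + 4 = 33.041 cmH2O; new PIP = 33.041 + (-6.171) = 26.87 cmH2O.

26.9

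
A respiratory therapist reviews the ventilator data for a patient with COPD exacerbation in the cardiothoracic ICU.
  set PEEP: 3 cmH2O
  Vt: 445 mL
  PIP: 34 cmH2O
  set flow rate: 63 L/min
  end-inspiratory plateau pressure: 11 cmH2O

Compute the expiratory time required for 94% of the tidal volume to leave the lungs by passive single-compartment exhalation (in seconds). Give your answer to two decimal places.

Flow: 63 L/min ÷ 60 = 1.05 L/s.
R = (PIP − Pplat)/V̇ = (34 − 11) / 1.05 = 23.0/1.05 = 21.905 cmH2O·s/L.
C = Vt/(Pplat − PEEP) = 445.0 / (11 − 3) = 445.0/8.0 = 55.625 mL/cmH2O.
τ = R × C = 21.905 × 0.05563 L/cmH2O = 1.219 s.
t = −τ·ln(1 − 0.94) = −1.219·ln(0.06) = 3.43 s.

3.43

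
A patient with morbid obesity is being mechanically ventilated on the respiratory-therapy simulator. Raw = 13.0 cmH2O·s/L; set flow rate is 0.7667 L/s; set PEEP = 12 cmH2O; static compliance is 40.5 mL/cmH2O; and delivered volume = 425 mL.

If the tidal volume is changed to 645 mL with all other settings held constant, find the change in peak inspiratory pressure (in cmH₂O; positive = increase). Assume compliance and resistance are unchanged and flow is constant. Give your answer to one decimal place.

PIP = Vt/C + R·V̇ + PEEP (constant-flow equation of motion).
Only the elastic term changes: ΔPIP = ΔVt / C = (645 − 425) / 40.5 = 5.432 cmH2O.

5.4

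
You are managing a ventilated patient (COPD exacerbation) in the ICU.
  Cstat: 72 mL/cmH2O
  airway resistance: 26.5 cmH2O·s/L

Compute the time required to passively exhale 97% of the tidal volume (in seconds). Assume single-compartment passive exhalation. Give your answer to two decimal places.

τ = R × C = 26.5 × 72 mL/cmH2O = 26.5 × 0.072 L/cmH2O = 1.908 s.
Exhaled fraction f = 1 − e^(−t/τ) → t = −τ·ln(1 − f) = −1.908·ln(0.03) = 6.691 s.

6.69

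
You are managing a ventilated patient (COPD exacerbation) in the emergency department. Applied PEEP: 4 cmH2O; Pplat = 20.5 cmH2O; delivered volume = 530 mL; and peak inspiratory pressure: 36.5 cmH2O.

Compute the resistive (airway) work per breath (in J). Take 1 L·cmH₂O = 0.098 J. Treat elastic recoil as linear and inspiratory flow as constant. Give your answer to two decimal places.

0.83

With constant inspiratory flow the resistive pressure is constant at PIP − Pplat = 36.5 − 20.5 = 16.0 cmH2O, so resistive work = 16.0 × 0.530 = 8.48 L·cmH2O.
× 0.098 J/(L·cmH2O) → 0.831 J.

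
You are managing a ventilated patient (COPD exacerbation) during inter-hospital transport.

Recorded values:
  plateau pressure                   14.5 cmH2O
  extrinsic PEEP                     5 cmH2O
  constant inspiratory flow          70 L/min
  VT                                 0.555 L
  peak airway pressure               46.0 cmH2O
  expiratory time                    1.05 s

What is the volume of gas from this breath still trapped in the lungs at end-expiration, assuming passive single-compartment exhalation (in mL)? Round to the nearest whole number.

Flow: 70 L/min ÷ 60 = 1.1667 L/s.
R = (PIP − Pplat)/V̇ = (46.0 − 14.5) / 1.1667 = 31.5/1.1667 = 26.999 cmH2O·s/L.
C = Vt/(Pplat − PEEP) = 555.0 / (14.5 − 5) = 555.0/9.5 = 58.421 mL/cmH2O.
τ = R × C = 26.999 × 0.05842 L/cmH2O = 1.577 s.
Fraction remaining = e^(−Te/τ) = e^(−1.05/1.577) = 0.5139.
Trapped volume = 555.0 × 0.5139 = 285.21 mL.

285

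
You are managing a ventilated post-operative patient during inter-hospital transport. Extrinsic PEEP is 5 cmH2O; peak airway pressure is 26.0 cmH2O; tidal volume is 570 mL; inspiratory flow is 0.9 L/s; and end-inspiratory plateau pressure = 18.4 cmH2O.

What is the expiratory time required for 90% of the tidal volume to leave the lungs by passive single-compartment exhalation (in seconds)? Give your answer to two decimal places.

R = (PIP − Pplat)/V̇ = (26.0 − 18.4) / 0.9 = 7.6/0.9 = 8.444 cmH2O·s/L.
C = Vt/(Pplat − PEEP) = 570.0 / (18.4 − 5) = 570.0/13.4 = 42.537 mL/cmH2O.
τ = R × C = 8.444 × 0.04254 L/cmH2O = 0.3592 s.
t = −τ·ln(1 − 0.90) = −0.3592·ln(0.1) = 0.8271 s.

0.83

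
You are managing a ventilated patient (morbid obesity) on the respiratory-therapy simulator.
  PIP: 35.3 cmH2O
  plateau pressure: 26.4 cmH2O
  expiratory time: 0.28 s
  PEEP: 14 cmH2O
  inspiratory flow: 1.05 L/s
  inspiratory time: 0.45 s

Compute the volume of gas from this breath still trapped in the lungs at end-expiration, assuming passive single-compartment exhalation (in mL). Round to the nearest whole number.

199

Vt = flow × Ti = 1.05 L/s × 0.45 s × 1000 mL/L = 472.5 mL.
R = (PIP − Pplat)/V̇ = (35.3 − 26.4) / 1.05 = 8.9/1.05 = 8.476 cmH2O·s/L.
C = Vt/(Pplat − PEEP) = 472.5 / (26.4 − 14) = 472.5/12.4 = 38.105 mL/cmH2O.
τ = R × C = 8.476 × 0.03811 L/cmH2O = 0.323 s.
Fraction remaining = e^(−Te/τ) = e^(−0.28/0.323) = 0.4203.
Trapped volume = 472.5 × 0.4203 = 198.59 mL.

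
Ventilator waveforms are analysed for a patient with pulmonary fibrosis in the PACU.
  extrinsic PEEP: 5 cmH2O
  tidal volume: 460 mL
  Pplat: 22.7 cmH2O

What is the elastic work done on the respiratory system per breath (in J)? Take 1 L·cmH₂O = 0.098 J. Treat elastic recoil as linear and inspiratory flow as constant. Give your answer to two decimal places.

Elastic work ≈ ½ × (Pplat − PEEP) × Vt = 0.5 × (22.7 − 5) × 0.460 L = 0.5 × 17.7 × 0.460 = 4.071 L·cmH2O.
× 0.098 J/(L·cmH2O) → 0.399 J.

0.40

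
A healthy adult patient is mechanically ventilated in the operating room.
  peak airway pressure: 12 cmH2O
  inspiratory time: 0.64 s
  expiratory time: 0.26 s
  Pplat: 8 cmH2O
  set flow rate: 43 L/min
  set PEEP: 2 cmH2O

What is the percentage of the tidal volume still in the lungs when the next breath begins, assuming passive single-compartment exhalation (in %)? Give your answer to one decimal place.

54.4

Flow: 43 L/min ÷ 60 = 0.7167 L/s.
Vt = flow × Ti = 0.7167 L/s × 0.64 s × 1000 mL/L = 458.69 mL.
R = (PIP − Pplat)/V̇ = (12 − 8) / 0.7167 = 4.0/0.7167 = 5.581 cmH2O·s/L.
C = Vt/(Pplat − PEEP) = 458.69 / (8 − 2) = 458.69/6.0 = 76.448 mL/cmH2O.
τ = R × C = 5.581 × 0.07645 L/cmH2O = 0.4267 s.
Fraction remaining at end-expiration = e^(−Te/τ) = e^(−0.26/0.4267) = 0.5437 → 54.37%.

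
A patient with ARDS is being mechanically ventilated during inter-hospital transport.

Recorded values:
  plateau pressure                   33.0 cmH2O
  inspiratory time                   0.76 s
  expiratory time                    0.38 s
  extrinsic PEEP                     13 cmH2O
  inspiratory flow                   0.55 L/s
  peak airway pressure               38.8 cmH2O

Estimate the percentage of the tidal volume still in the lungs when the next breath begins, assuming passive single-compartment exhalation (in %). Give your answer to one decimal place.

Vt = flow × Ti = 0.55 L/s × 0.76 s × 1000 mL/L = 418.0 mL.
R = (PIP − Pplat)/V̇ = (38.8 − 33.0) / 0.55 = 5.8/0.55 = 10.545 cmH2O·s/L.
C = Vt/(Pplat − PEEP) = 418.0 / (33.0 − 13) = 418.0/20.0 = 20.9 mL/cmH2O.
τ = R × C = 10.545 × 0.0209 L/cmH2O = 0.2204 s.
Fraction remaining at end-expiration = e^(−Te/τ) = e^(−0.38/0.2204) = 0.1783 → 17.83%.

17.8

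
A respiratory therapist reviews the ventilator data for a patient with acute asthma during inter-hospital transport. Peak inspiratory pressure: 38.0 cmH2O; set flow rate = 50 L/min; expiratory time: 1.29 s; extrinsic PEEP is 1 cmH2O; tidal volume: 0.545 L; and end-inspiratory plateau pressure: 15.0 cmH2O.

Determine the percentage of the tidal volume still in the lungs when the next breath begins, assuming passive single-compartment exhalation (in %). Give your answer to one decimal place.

30.1

Flow: 50 L/min ÷ 60 = 0.8333 L/s.
R = (PIP − Pplat)/V̇ = (38.0 − 15.0) / 0.8333 = 23.0/0.8333 = 27.601 cmH2O·s/L.
C = Vt/(Pplat − PEEP) = 545.0 / (15.0 − 1) = 545.0/14.0 = 38.929 mL/cmH2O.
τ = R × C = 27.601 × 0.03893 L/cmH2O = 1.075 s.
Fraction remaining at end-expiration = e^(−Te/τ) = e^(−1.29/1.075) = 0.3012 → 30.12%.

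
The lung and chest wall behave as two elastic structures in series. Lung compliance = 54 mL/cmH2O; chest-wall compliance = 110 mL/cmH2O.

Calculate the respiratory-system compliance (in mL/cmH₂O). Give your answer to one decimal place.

Lung and chest wall are elastances in series: 1/Crs = 1/CL + 1/Ccw.
1/Crs = 1/54 + 1/110 = 0.02761.
Crs = 36.219 mL/cmH2O.

36.2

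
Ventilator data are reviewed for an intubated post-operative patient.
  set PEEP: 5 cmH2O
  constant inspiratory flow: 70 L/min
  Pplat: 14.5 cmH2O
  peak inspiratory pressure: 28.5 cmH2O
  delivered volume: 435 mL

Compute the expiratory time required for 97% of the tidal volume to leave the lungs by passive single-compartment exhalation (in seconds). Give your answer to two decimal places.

Flow: 70 L/min ÷ 60 = 1.1667 L/s.
R = (PIP − Pplat)/V̇ = (28.5 − 14.5) / 1.1667 = 14.0/1.1667 = 12.0 cmH2O·s/L.
C = Vt/(Pplat − PEEP) = 435.0 / (14.5 − 5) = 435.0/9.5 = 45.789 mL/cmH2O.
τ = R × C = 12.0 × 0.04579 L/cmH2O = 0.5495 s.
t = −τ·ln(1 − 0.97) = −0.5495·ln(0.03) = 1.927 s.

1.93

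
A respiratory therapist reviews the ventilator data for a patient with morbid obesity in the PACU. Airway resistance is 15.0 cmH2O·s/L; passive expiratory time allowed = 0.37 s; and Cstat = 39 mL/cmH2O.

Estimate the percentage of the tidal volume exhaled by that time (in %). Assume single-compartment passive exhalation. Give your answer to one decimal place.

τ = R × C = 15.0 × 39 mL/cmH2O = 15.0 × 0.039 L/cmH2O = 0.585 s.
Passive exhalation: V(t)/V₀ = e^(−t/τ) = e^(−0.37/0.585) = 0.5313.
Fraction exhaled = 1 − 0.5313 = 0.4687 → 46.87%.

46.9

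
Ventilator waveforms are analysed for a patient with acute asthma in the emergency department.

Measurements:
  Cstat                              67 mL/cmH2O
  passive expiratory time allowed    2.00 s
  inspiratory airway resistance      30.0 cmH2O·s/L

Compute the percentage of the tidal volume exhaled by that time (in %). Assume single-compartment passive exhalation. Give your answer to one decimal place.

63.0

τ = R × C = 30.0 × 67 mL/cmH2O = 30.0 × 0.067 L/cmH2O = 2.01 s.
Passive exhalation: V(t)/V₀ = e^(−t/τ) = e^(−2.00/2.01) = 0.3697.
Fraction exhaled = 1 − 0.3697 = 0.6303 → 63.03%.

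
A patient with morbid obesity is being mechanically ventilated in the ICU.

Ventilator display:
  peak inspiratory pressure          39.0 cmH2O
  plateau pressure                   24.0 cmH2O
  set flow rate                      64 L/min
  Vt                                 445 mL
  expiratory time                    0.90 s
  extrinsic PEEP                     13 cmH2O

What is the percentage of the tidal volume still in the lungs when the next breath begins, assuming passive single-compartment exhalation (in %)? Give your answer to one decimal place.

20.6

Flow: 64 L/min ÷ 60 = 1.0667 L/s.
R = (PIP − Pplat)/V̇ = (39.0 − 24.0) / 1.0667 = 15.0/1.0667 = 14.062 cmH2O·s/L.
C = Vt/(Pplat − PEEP) = 445.0 / (24.0 − 13) = 445.0/11.0 = 40.455 mL/cmH2O.
τ = R × C = 14.062 × 0.04046 L/cmH2O = 0.5689 s.
Fraction remaining at end-expiration = e^(−Te/τ) = e^(−0.90/0.5689) = 0.2056 → 20.56%.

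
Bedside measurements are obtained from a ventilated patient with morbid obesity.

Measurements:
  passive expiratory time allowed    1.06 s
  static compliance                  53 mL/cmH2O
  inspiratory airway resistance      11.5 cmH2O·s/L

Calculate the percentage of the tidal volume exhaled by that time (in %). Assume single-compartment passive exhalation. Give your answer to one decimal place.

τ = R × C = 11.5 × 53 mL/cmH2O = 11.5 × 0.053 L/cmH2O = 0.6095 s.
Passive exhalation: V(t)/V₀ = e^(−t/τ) = e^(−1.06/0.6095) = 0.1757.
Fraction exhaled = 1 − 0.1757 = 0.8243 → 82.43%.

82.4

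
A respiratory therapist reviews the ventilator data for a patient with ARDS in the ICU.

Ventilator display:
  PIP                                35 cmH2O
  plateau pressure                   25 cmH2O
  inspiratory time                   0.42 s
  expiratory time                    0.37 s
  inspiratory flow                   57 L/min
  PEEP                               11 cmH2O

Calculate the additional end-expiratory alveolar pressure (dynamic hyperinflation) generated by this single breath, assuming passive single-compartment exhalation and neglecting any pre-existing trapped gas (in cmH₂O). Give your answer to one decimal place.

4.1

Flow: 57 L/min ÷ 60 = 0.95 L/s.
Vt = flow × Ti = 0.95 L/s × 0.42 s × 1000 mL/L = 399.0 mL.
R = (PIP − Pplat)/V̇ = (35 − 25) / 0.95 = 10.0/0.95 = 10.526 cmH2O·s/L.
C = Vt/(Pplat − PEEP) = 399.0 / (25 − 11) = 399.0/14.0 = 28.5 mL/cmH2O.
τ = R × C = 10.526 × 0.0285 L/cmH2O = 0.3 s.
Fraction remaining = e^(−Te/τ) = e^(−0.37/0.3) = 0.2913; trapped volume = 399.0 × 0.2913 = 116.23 mL.
Additional alveolar pressure from trapping ≈ V_trapped / C = 116.23 / 28.5 = 4.078 cmH2O.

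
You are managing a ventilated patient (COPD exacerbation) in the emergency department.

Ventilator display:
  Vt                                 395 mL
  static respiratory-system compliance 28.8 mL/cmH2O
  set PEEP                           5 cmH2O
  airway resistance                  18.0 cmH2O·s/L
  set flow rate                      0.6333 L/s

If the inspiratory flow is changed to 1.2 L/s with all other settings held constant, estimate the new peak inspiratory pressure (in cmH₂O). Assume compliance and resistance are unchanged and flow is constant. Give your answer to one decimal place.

PIP = Vt/C + R·V̇ + PEEP (constant-flow equation of motion).
Only the resistive term changes: ΔPIP = R × ΔV̇ = 18.0 × (1.2 − 0.6333) = 18.0 × 0.5667 = 10.201 cmH2O.
Original PIP = 395/28.8 + 18.0×0.6333 + 5 = 30.115 cmH2O; new PIP = 30.115 + (10.201) = 40.316 cmH2O.

40.3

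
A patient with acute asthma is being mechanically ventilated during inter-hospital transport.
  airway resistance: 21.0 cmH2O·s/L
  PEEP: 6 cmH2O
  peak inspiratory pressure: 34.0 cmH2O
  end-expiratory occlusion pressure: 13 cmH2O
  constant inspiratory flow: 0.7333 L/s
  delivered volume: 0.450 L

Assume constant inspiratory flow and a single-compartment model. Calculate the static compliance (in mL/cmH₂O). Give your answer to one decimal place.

80.3

Total PEEP = 13 cmH2O (set 6 + intrinsic 7); this is the baseline alveolar pressure.
Equation of motion (constant flow): PIP = Vt/C + R·V̇ + PEEP.
Vt/C = PIP − R·V̇ − PEEP = 34.0 − 21.0×0.7333 − 13 = 34.0 − 15.399 − 13 = 5.601 cmH2O.
C = Vt / 5.601 = 450 / 5.601 = 80.343 mL/cmH2O.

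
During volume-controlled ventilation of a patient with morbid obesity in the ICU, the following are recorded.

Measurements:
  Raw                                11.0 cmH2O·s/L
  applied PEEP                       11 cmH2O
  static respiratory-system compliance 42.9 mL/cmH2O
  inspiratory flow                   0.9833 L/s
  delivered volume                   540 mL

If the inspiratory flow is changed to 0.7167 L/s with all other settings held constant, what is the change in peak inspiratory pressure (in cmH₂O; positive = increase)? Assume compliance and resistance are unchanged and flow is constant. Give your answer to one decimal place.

PIP = Vt/C + R·V̇ + PEEP (constant-flow equation of motion).
Only the resistive term changes: ΔPIP = R × ΔV̇ = 11.0 × (0.7167 − 0.9833) = 11.0 × -0.2666 = -2.933 cmH2O.

-2.9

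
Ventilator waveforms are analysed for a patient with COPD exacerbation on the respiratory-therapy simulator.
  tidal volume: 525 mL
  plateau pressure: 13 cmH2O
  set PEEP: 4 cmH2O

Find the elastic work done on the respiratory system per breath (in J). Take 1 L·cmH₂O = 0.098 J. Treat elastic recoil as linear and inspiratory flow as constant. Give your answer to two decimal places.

0.23

Elastic work ≈ ½ × (Pplat − PEEP) × Vt = 0.5 × (13 − 4) × 0.525 L = 0.5 × 9.0 × 0.525 = 2.363 L·cmH2O.
× 0.098 J/(L·cmH2O) → 0.2316 J.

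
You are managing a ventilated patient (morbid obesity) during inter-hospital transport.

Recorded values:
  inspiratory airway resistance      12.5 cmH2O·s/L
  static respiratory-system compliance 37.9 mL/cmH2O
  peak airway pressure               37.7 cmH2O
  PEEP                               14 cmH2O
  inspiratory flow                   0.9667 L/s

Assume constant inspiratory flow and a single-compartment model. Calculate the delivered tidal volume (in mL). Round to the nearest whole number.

Equation of motion (constant flow): PIP = Vt/C + R·V̇ + PEEP.
Vt/C = PIP − R·V̇ − PEEP = 37.7 − 12.084 − 14 = 11.616 cmH2O.
Vt = C × 11.616 = 37.9 × 11.616 = 440.25 mL.

440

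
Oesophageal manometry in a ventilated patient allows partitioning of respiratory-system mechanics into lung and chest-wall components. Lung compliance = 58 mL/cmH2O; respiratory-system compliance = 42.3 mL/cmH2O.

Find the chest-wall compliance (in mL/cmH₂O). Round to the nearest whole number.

1/Ccw = 1/Crs − 1/CL.
1/Ccw = 1/42.3 − 1/58 = 0.006399.
Ccw = 156.27 mL/cmH2O.

156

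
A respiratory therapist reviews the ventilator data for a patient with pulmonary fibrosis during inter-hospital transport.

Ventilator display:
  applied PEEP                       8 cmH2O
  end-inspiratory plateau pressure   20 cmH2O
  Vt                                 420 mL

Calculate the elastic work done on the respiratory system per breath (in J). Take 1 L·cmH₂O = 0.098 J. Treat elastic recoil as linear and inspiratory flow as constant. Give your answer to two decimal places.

Elastic work ≈ ½ × (Pplat − PEEP) × Vt = 0.5 × (20 − 8) × 0.420 L = 0.5 × 12.0 × 0.420 = 2.52 L·cmH2O.
× 0.098 J/(L·cmH2O) → 0.247 J.

0.25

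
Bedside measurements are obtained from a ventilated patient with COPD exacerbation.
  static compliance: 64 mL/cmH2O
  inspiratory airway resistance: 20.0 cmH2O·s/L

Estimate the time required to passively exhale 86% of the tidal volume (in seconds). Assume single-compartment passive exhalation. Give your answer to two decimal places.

2.52

τ = R × C = 20.0 × 64 mL/cmH2O = 20.0 × 0.064 L/cmH2O = 1.28 s.
Exhaled fraction f = 1 − e^(−t/τ) → t = −τ·ln(1 − f) = −1.28·ln(0.14) = 2.517 s.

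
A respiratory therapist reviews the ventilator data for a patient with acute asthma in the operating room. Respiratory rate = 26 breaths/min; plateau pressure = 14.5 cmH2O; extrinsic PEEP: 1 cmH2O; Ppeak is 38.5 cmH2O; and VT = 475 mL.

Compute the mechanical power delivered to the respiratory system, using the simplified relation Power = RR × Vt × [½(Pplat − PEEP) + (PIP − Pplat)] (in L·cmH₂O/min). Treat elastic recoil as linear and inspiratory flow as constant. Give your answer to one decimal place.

379.8

Per-breath work = Vt × [½(Pplat−PEEP) + (PIP−Pplat)] = 0.475 × [0.5×13.5 + 24.0] = 0.475 × 30.75 = 14.606 L·cmH2O.
Power = 26 × 14.606 = 379.76 L·cmH2O/min.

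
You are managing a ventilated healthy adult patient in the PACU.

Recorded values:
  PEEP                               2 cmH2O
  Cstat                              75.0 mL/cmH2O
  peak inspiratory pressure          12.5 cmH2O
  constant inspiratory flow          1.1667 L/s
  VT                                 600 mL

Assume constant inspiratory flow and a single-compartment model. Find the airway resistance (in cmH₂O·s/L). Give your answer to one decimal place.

2.1

Equation of motion (constant flow): PIP = Vt/C + R·V̇ + PEEP.
R·V̇ = PIP − Vt/C − PEEP = 12.5 − 600/75.0 − 2 = 12.5 − 8.0 − 2 = 2.5 cmH2O.
R = 2.5 / 1.1667 = 2.143 cmH2O·s/L.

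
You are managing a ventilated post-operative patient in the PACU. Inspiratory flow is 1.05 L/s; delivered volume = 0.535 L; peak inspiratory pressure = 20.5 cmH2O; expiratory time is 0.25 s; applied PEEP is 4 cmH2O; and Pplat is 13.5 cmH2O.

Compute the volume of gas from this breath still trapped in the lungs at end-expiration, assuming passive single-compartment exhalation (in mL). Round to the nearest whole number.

275

R = (PIP − Pplat)/V̇ = (20.5 − 13.5) / 1.05 = 7.0/1.05 = 6.667 cmH2O·s/L.
C = Vt/(Pplat − PEEP) = 535.0 / (13.5 − 4) = 535.0/9.5 = 56.316 mL/cmH2O.
τ = R × C = 6.667 × 0.05632 L/cmH2O = 0.3755 s.
Fraction remaining = e^(−Te/τ) = e^(−0.25/0.3755) = 0.5139.
Trapped volume = 535.0 × 0.5139 = 274.94 mL.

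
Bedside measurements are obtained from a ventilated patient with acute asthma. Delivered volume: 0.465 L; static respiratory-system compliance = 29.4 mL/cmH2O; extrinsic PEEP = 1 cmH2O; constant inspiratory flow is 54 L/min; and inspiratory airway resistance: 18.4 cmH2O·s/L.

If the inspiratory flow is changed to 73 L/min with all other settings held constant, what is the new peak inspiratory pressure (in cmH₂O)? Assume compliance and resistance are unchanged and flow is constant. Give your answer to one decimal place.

Flow: 54 L/min ÷ 60 = 0.9 L/s.
New flow: 73 L/min ÷ 60 = 1.2167 L/s.
PIP = Vt/C + R·V̇ + PEEP (constant-flow equation of motion).
Only the resistive term changes: ΔPIP = R × ΔV̇ = 18.4 × (1.2167 − 0.9) = 18.4 × 0.3167 = 5.827 cmH2O.
Original PIP = 465/29.4 + 18.4×0.9 + 1 = 33.376 cmH2O; new PIP = 33.376 + (5.827) = 39.203 cmH2O.

39.2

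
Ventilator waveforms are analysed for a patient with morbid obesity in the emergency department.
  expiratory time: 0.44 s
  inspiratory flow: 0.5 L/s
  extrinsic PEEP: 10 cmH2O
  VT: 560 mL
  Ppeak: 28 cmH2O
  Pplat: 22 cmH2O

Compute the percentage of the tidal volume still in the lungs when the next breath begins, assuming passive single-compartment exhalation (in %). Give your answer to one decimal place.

R = (PIP − Pplat)/V̇ = (28 − 22) / 0.5 = 6.0/0.5 = 12.0 cmH2O·s/L.
C = Vt/(Pplat − PEEP) = 560.0 / (22 − 10) = 560.0/12.0 = 46.667 mL/cmH2O.
τ = R × C = 12.0 × 0.04667 L/cmH2O = 0.56 s.
Fraction remaining at end-expiration = e^(−Te/τ) = e^(−0.44/0.56) = 0.4558 → 45.58%.

45.6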